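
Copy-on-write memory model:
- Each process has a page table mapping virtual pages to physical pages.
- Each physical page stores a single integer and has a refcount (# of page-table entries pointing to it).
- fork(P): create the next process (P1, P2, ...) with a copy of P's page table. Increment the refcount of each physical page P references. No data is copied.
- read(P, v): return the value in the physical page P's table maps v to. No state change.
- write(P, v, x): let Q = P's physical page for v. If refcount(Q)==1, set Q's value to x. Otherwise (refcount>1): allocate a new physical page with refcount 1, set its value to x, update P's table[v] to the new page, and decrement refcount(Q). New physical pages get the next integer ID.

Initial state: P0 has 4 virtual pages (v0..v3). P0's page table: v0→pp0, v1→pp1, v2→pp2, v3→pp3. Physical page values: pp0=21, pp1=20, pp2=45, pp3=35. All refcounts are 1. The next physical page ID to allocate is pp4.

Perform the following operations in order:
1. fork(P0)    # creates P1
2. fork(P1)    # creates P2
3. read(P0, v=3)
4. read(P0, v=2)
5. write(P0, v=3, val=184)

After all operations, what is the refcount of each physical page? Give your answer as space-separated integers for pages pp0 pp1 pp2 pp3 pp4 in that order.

Op 1: fork(P0) -> P1. 4 ppages; refcounts: pp0:2 pp1:2 pp2:2 pp3:2
Op 2: fork(P1) -> P2. 4 ppages; refcounts: pp0:3 pp1:3 pp2:3 pp3:3
Op 3: read(P0, v3) -> 35. No state change.
Op 4: read(P0, v2) -> 45. No state change.
Op 5: write(P0, v3, 184). refcount(pp3)=3>1 -> COPY to pp4. 5 ppages; refcounts: pp0:3 pp1:3 pp2:3 pp3:2 pp4:1

Answer: 3 3 3 2 1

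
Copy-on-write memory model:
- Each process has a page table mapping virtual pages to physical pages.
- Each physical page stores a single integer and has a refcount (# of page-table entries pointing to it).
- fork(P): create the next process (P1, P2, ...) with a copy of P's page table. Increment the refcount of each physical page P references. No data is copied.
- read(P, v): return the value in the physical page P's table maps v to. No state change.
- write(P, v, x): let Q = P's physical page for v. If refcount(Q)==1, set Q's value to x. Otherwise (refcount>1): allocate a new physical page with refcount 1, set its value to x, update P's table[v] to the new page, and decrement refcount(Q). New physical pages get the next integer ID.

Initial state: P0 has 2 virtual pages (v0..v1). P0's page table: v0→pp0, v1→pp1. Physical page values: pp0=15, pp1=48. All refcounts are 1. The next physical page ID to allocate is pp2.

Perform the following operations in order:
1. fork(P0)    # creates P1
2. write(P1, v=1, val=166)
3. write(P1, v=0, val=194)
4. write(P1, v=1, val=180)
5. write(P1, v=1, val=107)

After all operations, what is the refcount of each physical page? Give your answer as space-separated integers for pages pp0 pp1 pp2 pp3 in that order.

Op 1: fork(P0) -> P1. 2 ppages; refcounts: pp0:2 pp1:2
Op 2: write(P1, v1, 166). refcount(pp1)=2>1 -> COPY to pp2. 3 ppages; refcounts: pp0:2 pp1:1 pp2:1
Op 3: write(P1, v0, 194). refcount(pp0)=2>1 -> COPY to pp3. 4 ppages; refcounts: pp0:1 pp1:1 pp2:1 pp3:1
Op 4: write(P1, v1, 180). refcount(pp2)=1 -> write in place. 4 ppages; refcounts: pp0:1 pp1:1 pp2:1 pp3:1
Op 5: write(P1, v1, 107). refcount(pp2)=1 -> write in place. 4 ppages; refcounts: pp0:1 pp1:1 pp2:1 pp3:1

Answer: 1 1 1 1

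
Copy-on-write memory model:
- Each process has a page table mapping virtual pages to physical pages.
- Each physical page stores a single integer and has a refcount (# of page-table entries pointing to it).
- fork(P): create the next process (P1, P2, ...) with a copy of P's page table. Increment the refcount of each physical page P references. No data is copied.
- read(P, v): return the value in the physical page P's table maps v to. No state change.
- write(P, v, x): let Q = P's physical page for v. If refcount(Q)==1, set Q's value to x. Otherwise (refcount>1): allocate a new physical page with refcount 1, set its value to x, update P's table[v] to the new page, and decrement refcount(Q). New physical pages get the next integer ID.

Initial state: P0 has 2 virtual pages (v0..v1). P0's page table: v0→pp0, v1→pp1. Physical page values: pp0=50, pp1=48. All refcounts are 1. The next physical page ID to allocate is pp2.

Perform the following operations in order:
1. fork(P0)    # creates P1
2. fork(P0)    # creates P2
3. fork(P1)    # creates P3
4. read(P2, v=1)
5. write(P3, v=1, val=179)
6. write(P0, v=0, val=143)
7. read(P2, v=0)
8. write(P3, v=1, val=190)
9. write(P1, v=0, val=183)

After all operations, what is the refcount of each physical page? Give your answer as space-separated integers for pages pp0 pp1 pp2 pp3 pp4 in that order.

Answer: 2 3 1 1 1

Derivation:
Op 1: fork(P0) -> P1. 2 ppages; refcounts: pp0:2 pp1:2
Op 2: fork(P0) -> P2. 2 ppages; refcounts: pp0:3 pp1:3
Op 3: fork(P1) -> P3. 2 ppages; refcounts: pp0:4 pp1:4
Op 4: read(P2, v1) -> 48. No state change.
Op 5: write(P3, v1, 179). refcount(pp1)=4>1 -> COPY to pp2. 3 ppages; refcounts: pp0:4 pp1:3 pp2:1
Op 6: write(P0, v0, 143). refcount(pp0)=4>1 -> COPY to pp3. 4 ppages; refcounts: pp0:3 pp1:3 pp2:1 pp3:1
Op 7: read(P2, v0) -> 50. No state change.
Op 8: write(P3, v1, 190). refcount(pp2)=1 -> write in place. 4 ppages; refcounts: pp0:3 pp1:3 pp2:1 pp3:1
Op 9: write(P1, v0, 183). refcount(pp0)=3>1 -> COPY to pp4. 5 ppages; refcounts: pp0:2 pp1:3 pp2:1 pp3:1 pp4:1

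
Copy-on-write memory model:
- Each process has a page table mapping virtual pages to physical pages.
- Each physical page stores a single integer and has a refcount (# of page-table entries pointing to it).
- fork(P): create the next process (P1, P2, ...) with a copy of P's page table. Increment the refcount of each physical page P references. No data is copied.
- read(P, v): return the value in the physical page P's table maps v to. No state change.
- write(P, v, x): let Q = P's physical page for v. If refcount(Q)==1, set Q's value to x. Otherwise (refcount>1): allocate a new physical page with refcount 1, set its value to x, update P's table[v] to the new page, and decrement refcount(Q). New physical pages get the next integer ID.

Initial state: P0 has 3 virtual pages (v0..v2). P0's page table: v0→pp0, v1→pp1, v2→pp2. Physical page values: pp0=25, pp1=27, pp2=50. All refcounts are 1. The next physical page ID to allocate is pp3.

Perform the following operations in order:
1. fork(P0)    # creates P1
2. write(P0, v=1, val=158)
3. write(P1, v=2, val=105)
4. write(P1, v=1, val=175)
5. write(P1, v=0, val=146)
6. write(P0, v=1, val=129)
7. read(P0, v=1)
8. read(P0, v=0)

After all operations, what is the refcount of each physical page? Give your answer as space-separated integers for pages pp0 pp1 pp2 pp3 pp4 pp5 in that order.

Answer: 1 1 1 1 1 1

Derivation:
Op 1: fork(P0) -> P1. 3 ppages; refcounts: pp0:2 pp1:2 pp2:2
Op 2: write(P0, v1, 158). refcount(pp1)=2>1 -> COPY to pp3. 4 ppages; refcounts: pp0:2 pp1:1 pp2:2 pp3:1
Op 3: write(P1, v2, 105). refcount(pp2)=2>1 -> COPY to pp4. 5 ppages; refcounts: pp0:2 pp1:1 pp2:1 pp3:1 pp4:1
Op 4: write(P1, v1, 175). refcount(pp1)=1 -> write in place. 5 ppages; refcounts: pp0:2 pp1:1 pp2:1 pp3:1 pp4:1
Op 5: write(P1, v0, 146). refcount(pp0)=2>1 -> COPY to pp5. 6 ppages; refcounts: pp0:1 pp1:1 pp2:1 pp3:1 pp4:1 pp5:1
Op 6: write(P0, v1, 129). refcount(pp3)=1 -> write in place. 6 ppages; refcounts: pp0:1 pp1:1 pp2:1 pp3:1 pp4:1 pp5:1
Op 7: read(P0, v1) -> 129. No state change.
Op 8: read(P0, v0) -> 25. No state change.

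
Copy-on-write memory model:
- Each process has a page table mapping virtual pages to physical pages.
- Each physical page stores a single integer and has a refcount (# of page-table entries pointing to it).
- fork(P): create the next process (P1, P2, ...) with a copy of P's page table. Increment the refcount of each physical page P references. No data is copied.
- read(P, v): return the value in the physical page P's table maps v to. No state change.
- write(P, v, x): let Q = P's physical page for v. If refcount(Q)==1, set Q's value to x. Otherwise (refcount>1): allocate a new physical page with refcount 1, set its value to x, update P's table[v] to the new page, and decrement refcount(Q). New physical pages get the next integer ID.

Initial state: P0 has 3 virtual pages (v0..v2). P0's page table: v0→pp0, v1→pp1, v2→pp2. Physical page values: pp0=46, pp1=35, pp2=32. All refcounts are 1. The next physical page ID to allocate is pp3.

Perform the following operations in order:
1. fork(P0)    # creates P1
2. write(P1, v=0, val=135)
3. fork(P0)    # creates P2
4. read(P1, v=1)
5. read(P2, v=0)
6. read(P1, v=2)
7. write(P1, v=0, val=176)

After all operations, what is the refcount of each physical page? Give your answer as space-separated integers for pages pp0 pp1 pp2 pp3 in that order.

Answer: 2 3 3 1

Derivation:
Op 1: fork(P0) -> P1. 3 ppages; refcounts: pp0:2 pp1:2 pp2:2
Op 2: write(P1, v0, 135). refcount(pp0)=2>1 -> COPY to pp3. 4 ppages; refcounts: pp0:1 pp1:2 pp2:2 pp3:1
Op 3: fork(P0) -> P2. 4 ppages; refcounts: pp0:2 pp1:3 pp2:3 pp3:1
Op 4: read(P1, v1) -> 35. No state change.
Op 5: read(P2, v0) -> 46. No state change.
Op 6: read(P1, v2) -> 32. No state change.
Op 7: write(P1, v0, 176). refcount(pp3)=1 -> write in place. 4 ppages; refcounts: pp0:2 pp1:3 pp2:3 pp3:1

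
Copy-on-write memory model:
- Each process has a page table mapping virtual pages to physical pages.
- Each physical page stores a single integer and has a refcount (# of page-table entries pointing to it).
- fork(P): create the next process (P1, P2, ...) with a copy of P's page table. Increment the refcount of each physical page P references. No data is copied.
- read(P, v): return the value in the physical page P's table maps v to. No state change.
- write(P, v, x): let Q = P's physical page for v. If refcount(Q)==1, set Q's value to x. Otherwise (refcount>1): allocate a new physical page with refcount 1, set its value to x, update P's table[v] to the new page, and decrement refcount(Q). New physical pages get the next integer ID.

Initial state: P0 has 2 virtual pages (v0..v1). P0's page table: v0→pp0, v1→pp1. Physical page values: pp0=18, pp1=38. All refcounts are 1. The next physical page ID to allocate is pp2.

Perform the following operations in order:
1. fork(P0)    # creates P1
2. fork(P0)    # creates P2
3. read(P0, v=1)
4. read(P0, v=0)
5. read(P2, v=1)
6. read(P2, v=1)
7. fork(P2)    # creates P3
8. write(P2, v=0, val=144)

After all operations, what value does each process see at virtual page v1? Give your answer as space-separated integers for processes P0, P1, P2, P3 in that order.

Op 1: fork(P0) -> P1. 2 ppages; refcounts: pp0:2 pp1:2
Op 2: fork(P0) -> P2. 2 ppages; refcounts: pp0:3 pp1:3
Op 3: read(P0, v1) -> 38. No state change.
Op 4: read(P0, v0) -> 18. No state change.
Op 5: read(P2, v1) -> 38. No state change.
Op 6: read(P2, v1) -> 38. No state change.
Op 7: fork(P2) -> P3. 2 ppages; refcounts: pp0:4 pp1:4
Op 8: write(P2, v0, 144). refcount(pp0)=4>1 -> COPY to pp2. 3 ppages; refcounts: pp0:3 pp1:4 pp2:1
P0: v1 -> pp1 = 38
P1: v1 -> pp1 = 38
P2: v1 -> pp1 = 38
P3: v1 -> pp1 = 38

Answer: 38 38 38 38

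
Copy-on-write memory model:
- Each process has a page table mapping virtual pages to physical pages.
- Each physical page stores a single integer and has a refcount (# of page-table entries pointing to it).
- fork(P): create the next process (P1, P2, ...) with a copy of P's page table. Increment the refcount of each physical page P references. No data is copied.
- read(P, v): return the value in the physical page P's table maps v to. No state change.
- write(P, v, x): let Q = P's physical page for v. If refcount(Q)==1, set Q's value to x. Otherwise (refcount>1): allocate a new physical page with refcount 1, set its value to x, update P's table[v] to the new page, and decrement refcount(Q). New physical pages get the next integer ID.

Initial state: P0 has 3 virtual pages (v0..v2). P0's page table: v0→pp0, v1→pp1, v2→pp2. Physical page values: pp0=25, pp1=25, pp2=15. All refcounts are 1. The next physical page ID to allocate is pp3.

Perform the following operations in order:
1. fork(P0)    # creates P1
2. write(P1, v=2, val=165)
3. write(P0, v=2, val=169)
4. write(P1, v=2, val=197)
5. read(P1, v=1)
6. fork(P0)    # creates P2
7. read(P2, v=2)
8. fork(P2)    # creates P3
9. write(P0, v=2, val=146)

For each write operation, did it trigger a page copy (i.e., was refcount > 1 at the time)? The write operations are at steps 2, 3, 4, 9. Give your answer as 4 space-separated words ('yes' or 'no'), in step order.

Op 1: fork(P0) -> P1. 3 ppages; refcounts: pp0:2 pp1:2 pp2:2
Op 2: write(P1, v2, 165). refcount(pp2)=2>1 -> COPY to pp3. 4 ppages; refcounts: pp0:2 pp1:2 pp2:1 pp3:1
Op 3: write(P0, v2, 169). refcount(pp2)=1 -> write in place. 4 ppages; refcounts: pp0:2 pp1:2 pp2:1 pp3:1
Op 4: write(P1, v2, 197). refcount(pp3)=1 -> write in place. 4 ppages; refcounts: pp0:2 pp1:2 pp2:1 pp3:1
Op 5: read(P1, v1) -> 25. No state change.
Op 6: fork(P0) -> P2. 4 ppages; refcounts: pp0:3 pp1:3 pp2:2 pp3:1
Op 7: read(P2, v2) -> 169. No state change.
Op 8: fork(P2) -> P3. 4 ppages; refcounts: pp0:4 pp1:4 pp2:3 pp3:1
Op 9: write(P0, v2, 146). refcount(pp2)=3>1 -> COPY to pp4. 5 ppages; refcounts: pp0:4 pp1:4 pp2:2 pp3:1 pp4:1

yes no no yes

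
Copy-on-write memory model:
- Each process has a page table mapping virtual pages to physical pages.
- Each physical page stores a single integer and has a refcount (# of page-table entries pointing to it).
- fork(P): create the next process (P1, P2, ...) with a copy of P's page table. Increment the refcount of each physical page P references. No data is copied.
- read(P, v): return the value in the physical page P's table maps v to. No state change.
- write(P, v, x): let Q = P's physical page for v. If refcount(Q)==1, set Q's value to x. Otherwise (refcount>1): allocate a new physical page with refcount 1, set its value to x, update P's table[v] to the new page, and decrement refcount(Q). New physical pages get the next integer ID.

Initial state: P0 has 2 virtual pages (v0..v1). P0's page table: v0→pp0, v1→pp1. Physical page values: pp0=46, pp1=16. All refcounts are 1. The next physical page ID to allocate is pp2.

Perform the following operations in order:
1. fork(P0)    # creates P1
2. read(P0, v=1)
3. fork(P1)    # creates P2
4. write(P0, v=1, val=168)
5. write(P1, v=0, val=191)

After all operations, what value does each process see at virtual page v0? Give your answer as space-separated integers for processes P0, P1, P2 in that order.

Op 1: fork(P0) -> P1. 2 ppages; refcounts: pp0:2 pp1:2
Op 2: read(P0, v1) -> 16. No state change.
Op 3: fork(P1) -> P2. 2 ppages; refcounts: pp0:3 pp1:3
Op 4: write(P0, v1, 168). refcount(pp1)=3>1 -> COPY to pp2. 3 ppages; refcounts: pp0:3 pp1:2 pp2:1
Op 5: write(P1, v0, 191). refcount(pp0)=3>1 -> COPY to pp3. 4 ppages; refcounts: pp0:2 pp1:2 pp2:1 pp3:1
P0: v0 -> pp0 = 46
P1: v0 -> pp3 = 191
P2: v0 -> pp0 = 46

Answer: 46 191 46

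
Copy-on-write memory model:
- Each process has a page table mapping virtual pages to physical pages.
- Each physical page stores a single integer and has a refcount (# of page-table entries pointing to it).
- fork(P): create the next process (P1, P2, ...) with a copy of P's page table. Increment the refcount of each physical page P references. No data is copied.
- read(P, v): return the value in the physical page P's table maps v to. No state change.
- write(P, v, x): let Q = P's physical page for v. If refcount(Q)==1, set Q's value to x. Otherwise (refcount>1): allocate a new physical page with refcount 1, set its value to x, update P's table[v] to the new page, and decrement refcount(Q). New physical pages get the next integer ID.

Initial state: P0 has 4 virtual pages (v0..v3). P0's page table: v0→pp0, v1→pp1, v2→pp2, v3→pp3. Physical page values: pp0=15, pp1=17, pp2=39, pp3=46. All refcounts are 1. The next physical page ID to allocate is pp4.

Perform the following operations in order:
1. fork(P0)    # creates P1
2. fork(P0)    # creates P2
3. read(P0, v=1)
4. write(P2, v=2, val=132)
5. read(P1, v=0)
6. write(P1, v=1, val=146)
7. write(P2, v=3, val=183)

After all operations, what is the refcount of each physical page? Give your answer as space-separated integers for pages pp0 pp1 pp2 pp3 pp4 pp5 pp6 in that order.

Op 1: fork(P0) -> P1. 4 ppages; refcounts: pp0:2 pp1:2 pp2:2 pp3:2
Op 2: fork(P0) -> P2. 4 ppages; refcounts: pp0:3 pp1:3 pp2:3 pp3:3
Op 3: read(P0, v1) -> 17. No state change.
Op 4: write(P2, v2, 132). refcount(pp2)=3>1 -> COPY to pp4. 5 ppages; refcounts: pp0:3 pp1:3 pp2:2 pp3:3 pp4:1
Op 5: read(P1, v0) -> 15. No state change.
Op 6: write(P1, v1, 146). refcount(pp1)=3>1 -> COPY to pp5. 6 ppages; refcounts: pp0:3 pp1:2 pp2:2 pp3:3 pp4:1 pp5:1
Op 7: write(P2, v3, 183). refcount(pp3)=3>1 -> COPY to pp6. 7 ppages; refcounts: pp0:3 pp1:2 pp2:2 pp3:2 pp4:1 pp5:1 pp6:1

Answer: 3 2 2 2 1 1 1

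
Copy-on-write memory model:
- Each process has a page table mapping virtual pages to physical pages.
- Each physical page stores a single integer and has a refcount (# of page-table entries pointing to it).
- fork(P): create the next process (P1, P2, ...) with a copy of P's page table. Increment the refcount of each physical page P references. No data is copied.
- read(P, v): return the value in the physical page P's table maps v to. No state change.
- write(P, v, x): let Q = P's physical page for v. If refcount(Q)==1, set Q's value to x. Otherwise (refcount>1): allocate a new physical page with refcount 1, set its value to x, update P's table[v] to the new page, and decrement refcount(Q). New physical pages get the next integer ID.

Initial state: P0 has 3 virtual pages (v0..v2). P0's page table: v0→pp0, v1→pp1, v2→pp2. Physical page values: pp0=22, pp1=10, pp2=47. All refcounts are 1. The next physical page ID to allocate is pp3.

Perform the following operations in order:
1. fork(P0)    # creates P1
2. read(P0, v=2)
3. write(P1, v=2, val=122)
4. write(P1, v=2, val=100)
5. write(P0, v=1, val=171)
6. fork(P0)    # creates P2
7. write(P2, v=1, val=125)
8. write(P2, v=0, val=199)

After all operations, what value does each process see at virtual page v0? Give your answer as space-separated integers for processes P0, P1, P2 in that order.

Answer: 22 22 199

Derivation:
Op 1: fork(P0) -> P1. 3 ppages; refcounts: pp0:2 pp1:2 pp2:2
Op 2: read(P0, v2) -> 47. No state change.
Op 3: write(P1, v2, 122). refcount(pp2)=2>1 -> COPY to pp3. 4 ppages; refcounts: pp0:2 pp1:2 pp2:1 pp3:1
Op 4: write(P1, v2, 100). refcount(pp3)=1 -> write in place. 4 ppages; refcounts: pp0:2 pp1:2 pp2:1 pp3:1
Op 5: write(P0, v1, 171). refcount(pp1)=2>1 -> COPY to pp4. 5 ppages; refcounts: pp0:2 pp1:1 pp2:1 pp3:1 pp4:1
Op 6: fork(P0) -> P2. 5 ppages; refcounts: pp0:3 pp1:1 pp2:2 pp3:1 pp4:2
Op 7: write(P2, v1, 125). refcount(pp4)=2>1 -> COPY to pp5. 6 ppages; refcounts: pp0:3 pp1:1 pp2:2 pp3:1 pp4:1 pp5:1
Op 8: write(P2, v0, 199). refcount(pp0)=3>1 -> COPY to pp6. 7 ppages; refcounts: pp0:2 pp1:1 pp2:2 pp3:1 pp4:1 pp5:1 pp6:1
P0: v0 -> pp0 = 22
P1: v0 -> pp0 = 22
P2: v0 -> pp6 = 199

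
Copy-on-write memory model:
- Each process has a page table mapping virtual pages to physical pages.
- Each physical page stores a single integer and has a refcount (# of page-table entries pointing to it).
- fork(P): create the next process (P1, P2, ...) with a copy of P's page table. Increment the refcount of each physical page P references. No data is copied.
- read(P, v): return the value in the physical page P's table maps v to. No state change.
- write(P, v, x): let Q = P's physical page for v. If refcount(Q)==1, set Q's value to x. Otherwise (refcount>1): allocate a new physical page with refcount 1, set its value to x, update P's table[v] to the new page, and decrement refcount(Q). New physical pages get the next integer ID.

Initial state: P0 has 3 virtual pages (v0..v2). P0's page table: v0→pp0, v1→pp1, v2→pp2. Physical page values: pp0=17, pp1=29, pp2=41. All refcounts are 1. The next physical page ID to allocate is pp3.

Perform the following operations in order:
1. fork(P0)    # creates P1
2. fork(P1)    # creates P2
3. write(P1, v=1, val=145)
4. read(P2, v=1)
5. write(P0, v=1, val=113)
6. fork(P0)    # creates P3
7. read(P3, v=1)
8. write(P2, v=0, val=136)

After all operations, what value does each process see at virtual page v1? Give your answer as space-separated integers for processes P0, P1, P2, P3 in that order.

Answer: 113 145 29 113

Derivation:
Op 1: fork(P0) -> P1. 3 ppages; refcounts: pp0:2 pp1:2 pp2:2
Op 2: fork(P1) -> P2. 3 ppages; refcounts: pp0:3 pp1:3 pp2:3
Op 3: write(P1, v1, 145). refcount(pp1)=3>1 -> COPY to pp3. 4 ppages; refcounts: pp0:3 pp1:2 pp2:3 pp3:1
Op 4: read(P2, v1) -> 29. No state change.
Op 5: write(P0, v1, 113). refcount(pp1)=2>1 -> COPY to pp4. 5 ppages; refcounts: pp0:3 pp1:1 pp2:3 pp3:1 pp4:1
Op 6: fork(P0) -> P3. 5 ppages; refcounts: pp0:4 pp1:1 pp2:4 pp3:1 pp4:2
Op 7: read(P3, v1) -> 113. No state change.
Op 8: write(P2, v0, 136). refcount(pp0)=4>1 -> COPY to pp5. 6 ppages; refcounts: pp0:3 pp1:1 pp2:4 pp3:1 pp4:2 pp5:1
P0: v1 -> pp4 = 113
P1: v1 -> pp3 = 145
P2: v1 -> pp1 = 29
P3: v1 -> pp4 = 113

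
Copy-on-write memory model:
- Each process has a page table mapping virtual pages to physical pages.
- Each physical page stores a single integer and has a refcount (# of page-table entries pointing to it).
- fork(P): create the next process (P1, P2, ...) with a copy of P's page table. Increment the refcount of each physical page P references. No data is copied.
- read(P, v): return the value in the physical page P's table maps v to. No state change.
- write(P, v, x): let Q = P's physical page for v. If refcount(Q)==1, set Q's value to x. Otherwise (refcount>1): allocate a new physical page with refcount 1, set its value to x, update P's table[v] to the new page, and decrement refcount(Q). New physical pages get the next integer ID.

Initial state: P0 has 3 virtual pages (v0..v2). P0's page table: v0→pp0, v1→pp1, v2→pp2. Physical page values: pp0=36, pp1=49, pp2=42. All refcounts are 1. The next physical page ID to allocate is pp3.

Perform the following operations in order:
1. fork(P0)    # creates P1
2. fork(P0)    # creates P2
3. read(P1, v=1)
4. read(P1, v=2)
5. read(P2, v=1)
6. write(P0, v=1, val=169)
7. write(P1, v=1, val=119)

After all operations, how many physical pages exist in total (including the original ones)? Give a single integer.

Op 1: fork(P0) -> P1. 3 ppages; refcounts: pp0:2 pp1:2 pp2:2
Op 2: fork(P0) -> P2. 3 ppages; refcounts: pp0:3 pp1:3 pp2:3
Op 3: read(P1, v1) -> 49. No state change.
Op 4: read(P1, v2) -> 42. No state change.
Op 5: read(P2, v1) -> 49. No state change.
Op 6: write(P0, v1, 169). refcount(pp1)=3>1 -> COPY to pp3. 4 ppages; refcounts: pp0:3 pp1:2 pp2:3 pp3:1
Op 7: write(P1, v1, 119). refcount(pp1)=2>1 -> COPY to pp4. 5 ppages; refcounts: pp0:3 pp1:1 pp2:3 pp3:1 pp4:1

Answer: 5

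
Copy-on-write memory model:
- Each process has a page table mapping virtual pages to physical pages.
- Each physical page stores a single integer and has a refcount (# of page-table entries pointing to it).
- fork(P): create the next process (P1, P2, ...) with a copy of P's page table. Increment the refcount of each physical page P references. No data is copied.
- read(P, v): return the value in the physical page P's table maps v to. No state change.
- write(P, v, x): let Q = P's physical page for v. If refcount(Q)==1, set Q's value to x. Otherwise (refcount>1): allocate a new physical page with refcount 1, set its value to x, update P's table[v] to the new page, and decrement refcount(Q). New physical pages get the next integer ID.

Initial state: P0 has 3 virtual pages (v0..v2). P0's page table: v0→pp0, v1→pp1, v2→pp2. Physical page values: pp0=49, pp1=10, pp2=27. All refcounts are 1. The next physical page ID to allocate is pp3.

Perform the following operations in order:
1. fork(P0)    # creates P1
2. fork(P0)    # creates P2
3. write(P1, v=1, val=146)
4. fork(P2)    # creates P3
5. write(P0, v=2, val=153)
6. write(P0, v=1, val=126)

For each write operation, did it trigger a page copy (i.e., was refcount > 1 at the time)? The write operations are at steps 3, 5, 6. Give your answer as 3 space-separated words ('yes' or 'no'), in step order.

Op 1: fork(P0) -> P1. 3 ppages; refcounts: pp0:2 pp1:2 pp2:2
Op 2: fork(P0) -> P2. 3 ppages; refcounts: pp0:3 pp1:3 pp2:3
Op 3: write(P1, v1, 146). refcount(pp1)=3>1 -> COPY to pp3. 4 ppages; refcounts: pp0:3 pp1:2 pp2:3 pp3:1
Op 4: fork(P2) -> P3. 4 ppages; refcounts: pp0:4 pp1:3 pp2:4 pp3:1
Op 5: write(P0, v2, 153). refcount(pp2)=4>1 -> COPY to pp4. 5 ppages; refcounts: pp0:4 pp1:3 pp2:3 pp3:1 pp4:1
Op 6: write(P0, v1, 126). refcount(pp1)=3>1 -> COPY to pp5. 6 ppages; refcounts: pp0:4 pp1:2 pp2:3 pp3:1 pp4:1 pp5:1

yes yes yes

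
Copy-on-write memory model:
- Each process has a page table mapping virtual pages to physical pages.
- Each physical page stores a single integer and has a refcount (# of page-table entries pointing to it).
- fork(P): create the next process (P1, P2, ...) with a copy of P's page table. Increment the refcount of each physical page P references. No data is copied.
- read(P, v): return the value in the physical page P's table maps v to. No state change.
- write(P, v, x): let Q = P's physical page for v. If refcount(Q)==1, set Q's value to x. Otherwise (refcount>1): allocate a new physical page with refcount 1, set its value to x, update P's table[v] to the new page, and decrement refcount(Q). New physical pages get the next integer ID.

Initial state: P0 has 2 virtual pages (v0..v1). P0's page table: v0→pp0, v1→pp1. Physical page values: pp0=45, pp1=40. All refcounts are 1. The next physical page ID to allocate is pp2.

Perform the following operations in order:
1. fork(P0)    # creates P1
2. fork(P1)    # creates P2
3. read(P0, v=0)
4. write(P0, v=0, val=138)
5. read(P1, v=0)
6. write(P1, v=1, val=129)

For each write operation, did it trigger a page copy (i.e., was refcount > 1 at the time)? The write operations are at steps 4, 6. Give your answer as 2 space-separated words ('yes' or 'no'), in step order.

Op 1: fork(P0) -> P1. 2 ppages; refcounts: pp0:2 pp1:2
Op 2: fork(P1) -> P2. 2 ppages; refcounts: pp0:3 pp1:3
Op 3: read(P0, v0) -> 45. No state change.
Op 4: write(P0, v0, 138). refcount(pp0)=3>1 -> COPY to pp2. 3 ppages; refcounts: pp0:2 pp1:3 pp2:1
Op 5: read(P1, v0) -> 45. No state change.
Op 6: write(P1, v1, 129). refcount(pp1)=3>1 -> COPY to pp3. 4 ppages; refcounts: pp0:2 pp1:2 pp2:1 pp3:1

yes yes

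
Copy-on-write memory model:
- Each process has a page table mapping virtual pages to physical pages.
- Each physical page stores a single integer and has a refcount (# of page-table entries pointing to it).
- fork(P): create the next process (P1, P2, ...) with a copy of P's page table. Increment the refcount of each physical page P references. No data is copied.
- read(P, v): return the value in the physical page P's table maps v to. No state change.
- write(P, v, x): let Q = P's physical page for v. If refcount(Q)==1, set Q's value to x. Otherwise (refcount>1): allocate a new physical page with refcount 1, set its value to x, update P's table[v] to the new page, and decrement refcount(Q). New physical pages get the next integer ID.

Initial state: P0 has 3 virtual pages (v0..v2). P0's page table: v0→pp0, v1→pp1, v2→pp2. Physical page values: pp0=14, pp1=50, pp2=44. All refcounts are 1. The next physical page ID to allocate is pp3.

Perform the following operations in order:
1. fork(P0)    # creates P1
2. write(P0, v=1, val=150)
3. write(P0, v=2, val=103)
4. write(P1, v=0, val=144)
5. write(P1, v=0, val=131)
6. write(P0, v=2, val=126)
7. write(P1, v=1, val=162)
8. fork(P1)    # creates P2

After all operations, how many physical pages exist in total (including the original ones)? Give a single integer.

Answer: 6

Derivation:
Op 1: fork(P0) -> P1. 3 ppages; refcounts: pp0:2 pp1:2 pp2:2
Op 2: write(P0, v1, 150). refcount(pp1)=2>1 -> COPY to pp3. 4 ppages; refcounts: pp0:2 pp1:1 pp2:2 pp3:1
Op 3: write(P0, v2, 103). refcount(pp2)=2>1 -> COPY to pp4. 5 ppages; refcounts: pp0:2 pp1:1 pp2:1 pp3:1 pp4:1
Op 4: write(P1, v0, 144). refcount(pp0)=2>1 -> COPY to pp5. 6 ppages; refcounts: pp0:1 pp1:1 pp2:1 pp3:1 pp4:1 pp5:1
Op 5: write(P1, v0, 131). refcount(pp5)=1 -> write in place. 6 ppages; refcounts: pp0:1 pp1:1 pp2:1 pp3:1 pp4:1 pp5:1
Op 6: write(P0, v2, 126). refcount(pp4)=1 -> write in place. 6 ppages; refcounts: pp0:1 pp1:1 pp2:1 pp3:1 pp4:1 pp5:1
Op 7: write(P1, v1, 162). refcount(pp1)=1 -> write in place. 6 ppages; refcounts: pp0:1 pp1:1 pp2:1 pp3:1 pp4:1 pp5:1
Op 8: fork(P1) -> P2. 6 ppages; refcounts: pp0:1 pp1:2 pp2:2 pp3:1 pp4:1 pp5:2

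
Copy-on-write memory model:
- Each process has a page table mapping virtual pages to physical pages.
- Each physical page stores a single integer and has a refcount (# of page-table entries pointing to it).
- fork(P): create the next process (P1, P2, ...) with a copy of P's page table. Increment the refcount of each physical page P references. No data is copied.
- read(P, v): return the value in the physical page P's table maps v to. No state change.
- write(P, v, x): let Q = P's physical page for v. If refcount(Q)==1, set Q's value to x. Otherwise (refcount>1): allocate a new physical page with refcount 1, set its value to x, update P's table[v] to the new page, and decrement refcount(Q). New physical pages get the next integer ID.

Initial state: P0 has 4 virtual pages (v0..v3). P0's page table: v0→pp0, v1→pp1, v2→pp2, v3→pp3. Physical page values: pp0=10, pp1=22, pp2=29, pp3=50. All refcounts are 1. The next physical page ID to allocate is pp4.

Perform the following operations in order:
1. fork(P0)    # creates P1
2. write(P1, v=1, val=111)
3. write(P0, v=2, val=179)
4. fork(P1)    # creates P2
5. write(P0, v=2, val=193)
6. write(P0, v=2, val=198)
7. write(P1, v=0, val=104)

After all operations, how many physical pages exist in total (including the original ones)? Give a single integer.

Op 1: fork(P0) -> P1. 4 ppages; refcounts: pp0:2 pp1:2 pp2:2 pp3:2
Op 2: write(P1, v1, 111). refcount(pp1)=2>1 -> COPY to pp4. 5 ppages; refcounts: pp0:2 pp1:1 pp2:2 pp3:2 pp4:1
Op 3: write(P0, v2, 179). refcount(pp2)=2>1 -> COPY to pp5. 6 ppages; refcounts: pp0:2 pp1:1 pp2:1 pp3:2 pp4:1 pp5:1
Op 4: fork(P1) -> P2. 6 ppages; refcounts: pp0:3 pp1:1 pp2:2 pp3:3 pp4:2 pp5:1
Op 5: write(P0, v2, 193). refcount(pp5)=1 -> write in place. 6 ppages; refcounts: pp0:3 pp1:1 pp2:2 pp3:3 pp4:2 pp5:1
Op 6: write(P0, v2, 198). refcount(pp5)=1 -> write in place. 6 ppages; refcounts: pp0:3 pp1:1 pp2:2 pp3:3 pp4:2 pp5:1
Op 7: write(P1, v0, 104). refcount(pp0)=3>1 -> COPY to pp6. 7 ppages; refcounts: pp0:2 pp1:1 pp2:2 pp3:3 pp4:2 pp5:1 pp6:1

Answer: 7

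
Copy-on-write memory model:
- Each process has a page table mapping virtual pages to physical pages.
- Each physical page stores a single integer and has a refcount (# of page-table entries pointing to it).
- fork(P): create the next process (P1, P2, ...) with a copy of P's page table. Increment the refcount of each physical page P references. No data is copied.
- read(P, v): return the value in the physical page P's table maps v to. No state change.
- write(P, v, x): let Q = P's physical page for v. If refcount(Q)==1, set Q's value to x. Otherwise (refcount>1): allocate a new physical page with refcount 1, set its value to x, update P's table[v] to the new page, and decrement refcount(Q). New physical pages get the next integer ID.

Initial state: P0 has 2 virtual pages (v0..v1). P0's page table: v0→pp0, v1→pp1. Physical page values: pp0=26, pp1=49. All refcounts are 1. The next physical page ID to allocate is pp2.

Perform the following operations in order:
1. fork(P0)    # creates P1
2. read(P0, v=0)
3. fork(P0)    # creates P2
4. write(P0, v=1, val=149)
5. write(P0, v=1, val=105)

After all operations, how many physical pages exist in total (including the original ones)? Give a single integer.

Op 1: fork(P0) -> P1. 2 ppages; refcounts: pp0:2 pp1:2
Op 2: read(P0, v0) -> 26. No state change.
Op 3: fork(P0) -> P2. 2 ppages; refcounts: pp0:3 pp1:3
Op 4: write(P0, v1, 149). refcount(pp1)=3>1 -> COPY to pp2. 3 ppages; refcounts: pp0:3 pp1:2 pp2:1
Op 5: write(P0, v1, 105). refcount(pp2)=1 -> write in place. 3 ppages; refcounts: pp0:3 pp1:2 pp2:1

Answer: 3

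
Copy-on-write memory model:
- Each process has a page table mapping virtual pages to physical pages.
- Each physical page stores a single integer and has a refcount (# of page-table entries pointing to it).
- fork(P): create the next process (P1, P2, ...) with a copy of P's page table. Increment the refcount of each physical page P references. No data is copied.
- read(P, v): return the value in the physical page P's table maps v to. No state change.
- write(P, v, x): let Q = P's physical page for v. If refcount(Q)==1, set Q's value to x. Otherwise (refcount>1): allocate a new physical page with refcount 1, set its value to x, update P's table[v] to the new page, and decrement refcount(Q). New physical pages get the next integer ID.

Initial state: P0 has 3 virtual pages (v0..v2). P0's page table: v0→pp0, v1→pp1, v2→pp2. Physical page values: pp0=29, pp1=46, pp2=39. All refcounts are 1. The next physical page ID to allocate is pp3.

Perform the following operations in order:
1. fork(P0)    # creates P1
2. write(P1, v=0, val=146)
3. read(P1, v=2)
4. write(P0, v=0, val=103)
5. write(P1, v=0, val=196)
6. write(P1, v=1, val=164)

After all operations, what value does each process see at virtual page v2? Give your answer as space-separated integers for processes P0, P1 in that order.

Answer: 39 39

Derivation:
Op 1: fork(P0) -> P1. 3 ppages; refcounts: pp0:2 pp1:2 pp2:2
Op 2: write(P1, v0, 146). refcount(pp0)=2>1 -> COPY to pp3. 4 ppages; refcounts: pp0:1 pp1:2 pp2:2 pp3:1
Op 3: read(P1, v2) -> 39. No state change.
Op 4: write(P0, v0, 103). refcount(pp0)=1 -> write in place. 4 ppages; refcounts: pp0:1 pp1:2 pp2:2 pp3:1
Op 5: write(P1, v0, 196). refcount(pp3)=1 -> write in place. 4 ppages; refcounts: pp0:1 pp1:2 pp2:2 pp3:1
Op 6: write(P1, v1, 164). refcount(pp1)=2>1 -> COPY to pp4. 5 ppages; refcounts: pp0:1 pp1:1 pp2:2 pp3:1 pp4:1
P0: v2 -> pp2 = 39
P1: v2 -> pp2 = 39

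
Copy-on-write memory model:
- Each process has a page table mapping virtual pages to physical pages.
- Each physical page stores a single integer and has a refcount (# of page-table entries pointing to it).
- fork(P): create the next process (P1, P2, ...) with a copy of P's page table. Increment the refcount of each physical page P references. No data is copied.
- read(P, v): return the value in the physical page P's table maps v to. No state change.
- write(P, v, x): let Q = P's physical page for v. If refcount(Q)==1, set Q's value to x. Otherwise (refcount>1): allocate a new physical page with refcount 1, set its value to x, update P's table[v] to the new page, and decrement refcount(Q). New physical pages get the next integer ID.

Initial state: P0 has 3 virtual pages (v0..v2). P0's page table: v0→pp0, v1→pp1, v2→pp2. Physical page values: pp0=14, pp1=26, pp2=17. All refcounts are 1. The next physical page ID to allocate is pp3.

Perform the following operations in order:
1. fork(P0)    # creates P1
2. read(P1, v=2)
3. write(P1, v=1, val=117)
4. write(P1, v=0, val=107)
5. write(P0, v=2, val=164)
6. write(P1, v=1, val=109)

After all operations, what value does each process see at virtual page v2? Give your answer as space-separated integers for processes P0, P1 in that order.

Answer: 164 17

Derivation:
Op 1: fork(P0) -> P1. 3 ppages; refcounts: pp0:2 pp1:2 pp2:2
Op 2: read(P1, v2) -> 17. No state change.
Op 3: write(P1, v1, 117). refcount(pp1)=2>1 -> COPY to pp3. 4 ppages; refcounts: pp0:2 pp1:1 pp2:2 pp3:1
Op 4: write(P1, v0, 107). refcount(pp0)=2>1 -> COPY to pp4. 5 ppages; refcounts: pp0:1 pp1:1 pp2:2 pp3:1 pp4:1
Op 5: write(P0, v2, 164). refcount(pp2)=2>1 -> COPY to pp5. 6 ppages; refcounts: pp0:1 pp1:1 pp2:1 pp3:1 pp4:1 pp5:1
Op 6: write(P1, v1, 109). refcount(pp3)=1 -> write in place. 6 ppages; refcounts: pp0:1 pp1:1 pp2:1 pp3:1 pp4:1 pp5:1
P0: v2 -> pp5 = 164
P1: v2 -> pp2 = 17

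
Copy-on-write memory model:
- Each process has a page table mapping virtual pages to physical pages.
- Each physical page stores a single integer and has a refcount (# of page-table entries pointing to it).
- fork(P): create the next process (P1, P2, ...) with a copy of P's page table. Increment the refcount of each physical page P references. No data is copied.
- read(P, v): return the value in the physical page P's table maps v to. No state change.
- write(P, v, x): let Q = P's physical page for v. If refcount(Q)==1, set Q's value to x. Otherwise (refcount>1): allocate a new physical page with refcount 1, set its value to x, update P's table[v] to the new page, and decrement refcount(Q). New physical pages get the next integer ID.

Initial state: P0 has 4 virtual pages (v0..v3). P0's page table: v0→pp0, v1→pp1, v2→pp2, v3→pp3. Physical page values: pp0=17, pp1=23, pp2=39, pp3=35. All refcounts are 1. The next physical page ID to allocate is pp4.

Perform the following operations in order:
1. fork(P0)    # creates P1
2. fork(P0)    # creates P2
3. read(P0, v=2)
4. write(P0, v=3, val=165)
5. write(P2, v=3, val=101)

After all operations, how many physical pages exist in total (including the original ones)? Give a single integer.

Op 1: fork(P0) -> P1. 4 ppages; refcounts: pp0:2 pp1:2 pp2:2 pp3:2
Op 2: fork(P0) -> P2. 4 ppages; refcounts: pp0:3 pp1:3 pp2:3 pp3:3
Op 3: read(P0, v2) -> 39. No state change.
Op 4: write(P0, v3, 165). refcount(pp3)=3>1 -> COPY to pp4. 5 ppages; refcounts: pp0:3 pp1:3 pp2:3 pp3:2 pp4:1
Op 5: write(P2, v3, 101). refcount(pp3)=2>1 -> COPY to pp5. 6 ppages; refcounts: pp0:3 pp1:3 pp2:3 pp3:1 pp4:1 pp5:1

Answer: 6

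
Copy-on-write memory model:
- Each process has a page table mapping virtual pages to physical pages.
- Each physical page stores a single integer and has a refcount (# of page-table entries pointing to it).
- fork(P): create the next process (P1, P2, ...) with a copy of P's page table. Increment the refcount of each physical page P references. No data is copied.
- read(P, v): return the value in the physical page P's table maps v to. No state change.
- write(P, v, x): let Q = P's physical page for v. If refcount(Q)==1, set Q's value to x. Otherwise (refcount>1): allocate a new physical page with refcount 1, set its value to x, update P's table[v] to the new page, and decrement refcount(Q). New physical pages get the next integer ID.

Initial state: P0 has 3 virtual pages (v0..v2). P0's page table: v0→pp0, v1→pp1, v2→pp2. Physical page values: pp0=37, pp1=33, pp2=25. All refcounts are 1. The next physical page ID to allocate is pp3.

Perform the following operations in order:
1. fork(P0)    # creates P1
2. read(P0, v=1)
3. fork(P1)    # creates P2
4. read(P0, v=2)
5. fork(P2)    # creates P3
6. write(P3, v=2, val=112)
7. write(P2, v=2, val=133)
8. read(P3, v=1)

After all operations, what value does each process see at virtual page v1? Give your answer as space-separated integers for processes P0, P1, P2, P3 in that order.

Op 1: fork(P0) -> P1. 3 ppages; refcounts: pp0:2 pp1:2 pp2:2
Op 2: read(P0, v1) -> 33. No state change.
Op 3: fork(P1) -> P2. 3 ppages; refcounts: pp0:3 pp1:3 pp2:3
Op 4: read(P0, v2) -> 25. No state change.
Op 5: fork(P2) -> P3. 3 ppages; refcounts: pp0:4 pp1:4 pp2:4
Op 6: write(P3, v2, 112). refcount(pp2)=4>1 -> COPY to pp3. 4 ppages; refcounts: pp0:4 pp1:4 pp2:3 pp3:1
Op 7: write(P2, v2, 133). refcount(pp2)=3>1 -> COPY to pp4. 5 ppages; refcounts: pp0:4 pp1:4 pp2:2 pp3:1 pp4:1
Op 8: read(P3, v1) -> 33. No state change.
P0: v1 -> pp1 = 33
P1: v1 -> pp1 = 33
P2: v1 -> pp1 = 33
P3: v1 -> pp1 = 33

Answer: 33 33 33 33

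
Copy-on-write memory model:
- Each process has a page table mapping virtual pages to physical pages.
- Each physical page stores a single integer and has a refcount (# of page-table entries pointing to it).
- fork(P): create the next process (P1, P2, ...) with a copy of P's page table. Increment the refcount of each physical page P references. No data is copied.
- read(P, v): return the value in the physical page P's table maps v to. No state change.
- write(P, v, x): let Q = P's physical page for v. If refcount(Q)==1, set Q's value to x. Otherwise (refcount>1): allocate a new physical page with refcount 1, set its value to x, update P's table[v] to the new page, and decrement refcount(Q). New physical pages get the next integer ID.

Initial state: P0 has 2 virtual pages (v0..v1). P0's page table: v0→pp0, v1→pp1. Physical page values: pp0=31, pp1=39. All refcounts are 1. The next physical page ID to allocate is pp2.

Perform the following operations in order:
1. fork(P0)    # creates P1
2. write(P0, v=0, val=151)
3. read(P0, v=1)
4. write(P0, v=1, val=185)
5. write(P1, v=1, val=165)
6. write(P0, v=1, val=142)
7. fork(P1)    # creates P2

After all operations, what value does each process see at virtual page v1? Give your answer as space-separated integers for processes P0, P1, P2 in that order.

Answer: 142 165 165

Derivation:
Op 1: fork(P0) -> P1. 2 ppages; refcounts: pp0:2 pp1:2
Op 2: write(P0, v0, 151). refcount(pp0)=2>1 -> COPY to pp2. 3 ppages; refcounts: pp0:1 pp1:2 pp2:1
Op 3: read(P0, v1) -> 39. No state change.
Op 4: write(P0, v1, 185). refcount(pp1)=2>1 -> COPY to pp3. 4 ppages; refcounts: pp0:1 pp1:1 pp2:1 pp3:1
Op 5: write(P1, v1, 165). refcount(pp1)=1 -> write in place. 4 ppages; refcounts: pp0:1 pp1:1 pp2:1 pp3:1
Op 6: write(P0, v1, 142). refcount(pp3)=1 -> write in place. 4 ppages; refcounts: pp0:1 pp1:1 pp2:1 pp3:1
Op 7: fork(P1) -> P2. 4 ppages; refcounts: pp0:2 pp1:2 pp2:1 pp3:1
P0: v1 -> pp3 = 142
P1: v1 -> pp1 = 165
P2: v1 -> pp1 = 165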